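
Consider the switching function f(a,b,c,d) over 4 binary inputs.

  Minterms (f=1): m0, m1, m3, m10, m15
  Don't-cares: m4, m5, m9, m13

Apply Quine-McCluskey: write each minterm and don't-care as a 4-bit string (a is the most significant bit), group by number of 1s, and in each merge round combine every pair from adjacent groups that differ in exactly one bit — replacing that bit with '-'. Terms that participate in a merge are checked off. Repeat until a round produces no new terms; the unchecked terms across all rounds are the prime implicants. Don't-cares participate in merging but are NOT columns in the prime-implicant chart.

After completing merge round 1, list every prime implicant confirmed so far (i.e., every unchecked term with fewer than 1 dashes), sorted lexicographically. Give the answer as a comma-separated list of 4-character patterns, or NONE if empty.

1010

size-2^0 implicants → 0000(✓)  0001(✓)  0011(✓)  0100(✓)  0101(✓)  1001(✓)  1010  1101(✓)  1111(✓)
size-2^1 implicants → -001(✓)  -101(✓)  0-00(✓)  0-01(✓)  00-1  000-(✓)  010-(✓)  1-01(✓)  11-1
size-2^2 implicants → --01  0-0-
Unchecked terms (primes): --01, 0-0-, 00-1, 1010, 11-1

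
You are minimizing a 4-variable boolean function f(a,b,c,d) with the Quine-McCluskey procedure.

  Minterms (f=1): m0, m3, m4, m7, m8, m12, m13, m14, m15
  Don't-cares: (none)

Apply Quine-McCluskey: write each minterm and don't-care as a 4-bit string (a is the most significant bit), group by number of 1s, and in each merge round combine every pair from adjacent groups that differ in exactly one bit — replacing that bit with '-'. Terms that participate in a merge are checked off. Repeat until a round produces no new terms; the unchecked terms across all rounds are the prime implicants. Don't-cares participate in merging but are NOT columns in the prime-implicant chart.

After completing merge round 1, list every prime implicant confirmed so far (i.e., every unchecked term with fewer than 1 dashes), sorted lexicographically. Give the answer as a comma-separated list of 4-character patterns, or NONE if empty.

NONE

size-2^0 implicants → 0000(✓)  0011(✓)  0100(✓)  0111(✓)  1000(✓)  1100(✓)  1101(✓)  1110(✓)  1111(✓)
size-2^1 implicants → -000(✓)  -100(✓)  -111  0-00(✓)  0-11  1-00(✓)  11-0(✓)  11-1(✓)  110-(✓)  111-(✓)
size-2^2 implicants → --00  11--
Unchecked terms (primes): --00, -111, 0-11, 11--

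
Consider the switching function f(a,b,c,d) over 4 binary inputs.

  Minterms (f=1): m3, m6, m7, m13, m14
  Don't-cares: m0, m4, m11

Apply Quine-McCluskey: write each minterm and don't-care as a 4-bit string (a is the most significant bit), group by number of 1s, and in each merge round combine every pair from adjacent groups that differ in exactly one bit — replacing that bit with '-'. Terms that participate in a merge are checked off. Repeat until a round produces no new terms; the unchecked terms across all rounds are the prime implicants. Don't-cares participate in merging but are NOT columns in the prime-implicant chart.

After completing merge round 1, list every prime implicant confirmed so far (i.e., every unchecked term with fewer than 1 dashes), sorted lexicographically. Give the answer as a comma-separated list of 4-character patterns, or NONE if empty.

size-2^0 implicants → 0000(✓)  0011(✓)  0100(✓)  0110(✓)  0111(✓)  1011(✓)  1101  1110(✓)
size-2^1 implicants → -011  -110  0-00  0-11  01-0  011-
Unchecked terms (primes): -011, -110, 0-00, 0-11, 01-0, 011-, 1101

1101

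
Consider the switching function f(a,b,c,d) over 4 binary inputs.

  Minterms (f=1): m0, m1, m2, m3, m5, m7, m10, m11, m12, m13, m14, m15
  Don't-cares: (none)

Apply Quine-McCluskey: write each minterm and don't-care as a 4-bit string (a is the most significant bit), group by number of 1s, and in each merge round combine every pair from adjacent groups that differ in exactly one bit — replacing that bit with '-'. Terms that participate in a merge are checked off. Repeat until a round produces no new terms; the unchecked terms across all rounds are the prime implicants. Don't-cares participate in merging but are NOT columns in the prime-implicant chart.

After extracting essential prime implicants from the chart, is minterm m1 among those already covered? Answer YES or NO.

Round 0: 0000✓ 0001✓ 0010✓ 0011✓ 0101✓ 0111✓ 1010✓ 1011✓ 1100✓ 1101✓ 1110✓ 1111✓
Round 1: -010✓ -011✓ -101✓ -111✓ 0-01✓ 0-11✓ 00-0✓ 00-1✓ 000-✓ 001-✓ 01-1✓ 1-10✓ 1-11✓ 101-✓ 11-0✓ 11-1✓ 110-✓ 111-✓
Round 2: --11 -01- -1-1 0--1 00-- 1-1- 11--
PIs = {--11, -01-, -1-1, 0--1, 00--, 1-1-, 11--}
Coverage chart:
  m0: 00-- ←essential
  m1: 0--1,00--
  m2: -01-,00--
  m3: --11,-01-,0--1,00--
  m5: -1-1,0--1
  m7: --11,-1-1,0--1
  m10: -01-,1-1-
  m11: --11,-01-,1-1-
  m12: 11-- ←essential
  m13: -1-1,11--
  m14: 1-1-,11--
  m15: --11,-1-1,1-1-,11--
Essential: 00--, 11--

YES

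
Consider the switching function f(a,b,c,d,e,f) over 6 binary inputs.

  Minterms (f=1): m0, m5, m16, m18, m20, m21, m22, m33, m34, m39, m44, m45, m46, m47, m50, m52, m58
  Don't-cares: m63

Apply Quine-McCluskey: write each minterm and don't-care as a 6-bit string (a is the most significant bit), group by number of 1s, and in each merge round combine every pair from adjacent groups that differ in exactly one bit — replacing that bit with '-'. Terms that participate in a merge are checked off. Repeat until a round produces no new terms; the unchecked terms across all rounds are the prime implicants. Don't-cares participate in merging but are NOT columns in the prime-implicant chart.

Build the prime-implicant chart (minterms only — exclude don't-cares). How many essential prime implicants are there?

9

[col 0] 000000*, 000101*, 010000*, 010010*, 010100*, 010101*, 010110*, 100001, 100010*, 100111*, 101100*, 101101*, 101110*, 101111*, 110010*, 110100*, 111010*, 111111*
[col 1] -10010, -10100, 0-0000, 0-0101, 010-00*, 010-10*, 0100-0*, 0101-0*, 01010-, 1-0010, 1-1111, 10-111, 1011-0*, 1011-1*, 10110-*, 10111-*, 11-010
[col 2] 010--0, 1011--
Prime implicants: -10010, -10100, 0-0000, 0-0101, 010--0, 01010-, 1-0010, 1-1111, 10-111, 100001, 1011--, 11-010
PI chart (minterm → PIs covering it):
  0 | 0-0000  (sole → essential)
  5 | 0-0101  (sole → essential)
  16 | 0-0000,010--0
  18 | -10010,010--0
  20 | -10100,010--0,01010-
  21 | 0-0101,01010-
  22 | 010--0  (sole → essential)
  33 | 100001  (sole → essential)
  34 | 1-0010  (sole → essential)
  39 | 10-111  (sole → essential)
  44 | 1011--  (sole → essential)
  45 | 1011--  (sole → essential)
  46 | 1011--  (sole → essential)
  47 | 1-1111,10-111,1011--
  50 | -10010,1-0010,11-010
  52 | -10100  (sole → essential)
  58 | 11-010  (sole → essential)
Essential prime implicants: -10100, 0-0000, 0-0101, 010--0, 1-0010, 10-111, 100001, 1011--, 11-010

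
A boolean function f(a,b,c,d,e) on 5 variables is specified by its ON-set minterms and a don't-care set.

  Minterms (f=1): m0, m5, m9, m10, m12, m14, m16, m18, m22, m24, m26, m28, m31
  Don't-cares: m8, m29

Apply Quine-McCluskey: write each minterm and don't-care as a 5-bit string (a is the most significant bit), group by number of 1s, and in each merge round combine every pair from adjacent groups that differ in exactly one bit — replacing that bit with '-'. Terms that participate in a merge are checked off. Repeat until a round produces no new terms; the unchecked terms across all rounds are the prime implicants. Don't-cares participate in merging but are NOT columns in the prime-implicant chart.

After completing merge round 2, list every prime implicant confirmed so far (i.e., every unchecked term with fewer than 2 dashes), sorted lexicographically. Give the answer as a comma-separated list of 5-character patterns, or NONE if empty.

00101, 0100-, 10-10, 111-1, 1110-

[col 0] 00000*, 00101, 01000*, 01001*, 01010*, 01100*, 01110*, 10000*, 10010*, 10110*, 11000*, 11010*, 11100*, 11101*, 11111*
[col 1] -0000*, -1000*, -1010*, -1100*, 0-000*, 01-00*, 01-10*, 010-0*, 0100-, 011-0*, 1-000*, 1-010*, 10-10, 100-0*, 11-00*, 110-0*, 111-1, 1110-
[col 2] --000, -1-00, -10-0, 01--0, 1-0-0
Prime implicants: --000, -1-00, -10-0, 00101, 01--0, 0100-, 1-0-0, 10-10, 111-1, 1110-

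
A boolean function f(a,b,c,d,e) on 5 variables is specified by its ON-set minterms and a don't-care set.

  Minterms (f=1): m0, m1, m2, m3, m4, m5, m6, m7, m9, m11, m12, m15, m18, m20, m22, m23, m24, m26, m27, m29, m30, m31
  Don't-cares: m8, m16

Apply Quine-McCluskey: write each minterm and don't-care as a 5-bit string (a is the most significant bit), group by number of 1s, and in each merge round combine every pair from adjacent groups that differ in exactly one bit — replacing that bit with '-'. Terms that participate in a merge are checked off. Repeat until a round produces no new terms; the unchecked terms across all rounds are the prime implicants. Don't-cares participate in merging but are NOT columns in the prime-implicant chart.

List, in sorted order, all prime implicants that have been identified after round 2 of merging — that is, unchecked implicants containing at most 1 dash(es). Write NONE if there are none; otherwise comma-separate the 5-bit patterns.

111-1

size-2^0 implicants → 00000(✓)  00001(✓)  00010(✓)  00011(✓)  00100(✓)  00101(✓)  00110(✓)  00111(✓)  01000(✓)  01001(✓)  01011(✓)  01100(✓)  01111(✓)  10000(✓)  10010(✓)  10100(✓)  10110(✓)  10111(✓)  11000(✓)  11010(✓)  11011(✓)  11101(✓)  11110(✓)  11111(✓)
size-2^1 implicants → -0000(✓)  -0010(✓)  -0100(✓)  -0110(✓)  -0111(✓)  -1000(✓)  -1011(✓)  -1111(✓)  0-000(✓)  0-001(✓)  0-011(✓)  0-100(✓)  0-111(✓)  00-00(✓)  00-01(✓)  00-10(✓)  00-11(✓)  000-0(✓)  000-1(✓)  0000-(✓)  0001-(✓)  001-0(✓)  001-1(✓)  0010-(✓)  0011-(✓)  01-00(✓)  01-11(✓)  010-1(✓)  0100-(✓)  1-000(✓)  1-010(✓)  1-110(✓)  1-111(✓)  10-00(✓)  10-10(✓)  100-0(✓)  101-0(✓)  1011-(✓)  11-10(✓)  11-11(✓)  110-0(✓)  1101-(✓)  111-1  1111-(✓)
size-2^2 implicants → --000  --111  -0-00(✓)  -0-10(✓)  -00-0(✓)  -01-0(✓)  -011-  -1-11  0--00  0--11  0-0-1  0-00-  00--0(✓)  00--1(✓)  00-0-(✓)  00-1-(✓)  000--(✓)  001--(✓)  1--10  1-0-0  1-11-  10--0(✓)  11-1-
size-2^3 implicants → -0--0  00---
Unchecked terms (primes): --000, --111, -0--0, -011-, -1-11, 0--00, 0--11, 0-0-1, 0-00-, 00---, 1--10, 1-0-0, 1-11-, 11-1-, 111-1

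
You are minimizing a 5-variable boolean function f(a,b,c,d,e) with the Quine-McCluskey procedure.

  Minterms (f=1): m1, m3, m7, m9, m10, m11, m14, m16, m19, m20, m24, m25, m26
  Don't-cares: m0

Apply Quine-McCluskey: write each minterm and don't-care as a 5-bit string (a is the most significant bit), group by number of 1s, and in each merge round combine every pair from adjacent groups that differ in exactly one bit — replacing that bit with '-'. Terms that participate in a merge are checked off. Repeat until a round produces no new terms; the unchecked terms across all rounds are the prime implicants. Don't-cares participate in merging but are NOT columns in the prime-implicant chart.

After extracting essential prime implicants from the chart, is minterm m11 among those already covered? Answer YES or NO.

NO

Round 0: 00000✓ 00001✓ 00011✓ 00111✓ 01001✓ 01010✓ 01011✓ 01110✓ 10000✓ 10011✓ 10100✓ 11000✓ 11001✓ 11010✓
Round 1: -0000 -0011 -1001 -1010 0-001✓ 0-011✓ 00-11 000-1✓ 0000- 01-10 010-1✓ 0101- 1-000 10-00 110-0 1100-
Round 2: 0-0-1
PIs = {-0000, -0011, -1001, -1010, 0-0-1, 00-11, 0000-, 01-10, 0101-, 1-000, 10-00, 110-0, 1100-}
Coverage chart:
  m1: 0-0-1,0000-
  m3: -0011,0-0-1,00-11
  m7: 00-11 ←essential
  m9: -1001,0-0-1
  m10: -1010,01-10,0101-
  m11: 0-0-1,0101-
  m14: 01-10 ←essential
  m16: -0000,1-000,10-00
  m19: -0011 ←essential
  m20: 10-00 ←essential
  m24: 1-000,110-0,1100-
  m25: -1001,1100-
  m26: -1010,110-0
Essential: -0011, 00-11, 01-10, 10-00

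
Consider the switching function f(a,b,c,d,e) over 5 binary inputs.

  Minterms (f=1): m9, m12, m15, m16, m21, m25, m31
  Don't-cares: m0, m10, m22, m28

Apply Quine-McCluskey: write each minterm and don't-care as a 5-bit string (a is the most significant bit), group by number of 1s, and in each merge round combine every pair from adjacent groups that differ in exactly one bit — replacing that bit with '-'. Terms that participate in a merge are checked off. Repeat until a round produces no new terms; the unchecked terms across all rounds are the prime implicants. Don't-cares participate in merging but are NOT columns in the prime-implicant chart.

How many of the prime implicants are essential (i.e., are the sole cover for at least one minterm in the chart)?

[col 0] 00000*, 01001*, 01010, 01100*, 01111*, 10000*, 10101, 10110, 11001*, 11100*, 11111*
[col 1] -0000, -1001, -1100, -1111
Prime implicants: -0000, -1001, -1100, -1111, 01010, 10101, 10110
PI chart (minterm → PIs covering it):
  9 | -1001  (sole → essential)
  12 | -1100  (sole → essential)
  15 | -1111  (sole → essential)
  16 | -0000  (sole → essential)
  21 | 10101  (sole → essential)
  25 | -1001  (sole → essential)
  31 | -1111  (sole → essential)
Essential prime implicants: -0000, -1001, -1100, -1111, 10101

5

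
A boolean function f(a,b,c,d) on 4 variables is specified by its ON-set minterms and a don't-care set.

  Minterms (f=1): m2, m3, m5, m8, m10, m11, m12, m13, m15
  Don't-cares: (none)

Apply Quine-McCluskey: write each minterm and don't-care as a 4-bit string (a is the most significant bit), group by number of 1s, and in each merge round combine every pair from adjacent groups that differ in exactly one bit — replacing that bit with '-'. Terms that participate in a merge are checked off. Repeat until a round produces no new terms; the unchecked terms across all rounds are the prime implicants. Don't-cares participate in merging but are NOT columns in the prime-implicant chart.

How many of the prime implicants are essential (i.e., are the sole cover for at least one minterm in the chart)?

size-2^0 implicants → 0010(✓)  0011(✓)  0101(✓)  1000(✓)  1010(✓)  1011(✓)  1100(✓)  1101(✓)  1111(✓)
size-2^1 implicants → -010(✓)  -011(✓)  -101  001-(✓)  1-00  1-11  10-0  101-(✓)  11-1  110-
size-2^2 implicants → -01-
Unchecked terms (primes): -01-, -101, 1-00, 1-11, 10-0, 11-1, 110-
Minterm coverage:
  m2 ⊆ -01- [E]
  m3 ⊆ -01- [E]
  m5 ⊆ -101 [E]
  m8 ⊆ 1-00,10-0
  m10 ⊆ -01-,10-0
  m11 ⊆ -01-,1-11
  m12 ⊆ 1-00,110-
  m13 ⊆ -101,11-1,110-
  m15 ⊆ 1-11,11-1
E = {-01-, -101}

2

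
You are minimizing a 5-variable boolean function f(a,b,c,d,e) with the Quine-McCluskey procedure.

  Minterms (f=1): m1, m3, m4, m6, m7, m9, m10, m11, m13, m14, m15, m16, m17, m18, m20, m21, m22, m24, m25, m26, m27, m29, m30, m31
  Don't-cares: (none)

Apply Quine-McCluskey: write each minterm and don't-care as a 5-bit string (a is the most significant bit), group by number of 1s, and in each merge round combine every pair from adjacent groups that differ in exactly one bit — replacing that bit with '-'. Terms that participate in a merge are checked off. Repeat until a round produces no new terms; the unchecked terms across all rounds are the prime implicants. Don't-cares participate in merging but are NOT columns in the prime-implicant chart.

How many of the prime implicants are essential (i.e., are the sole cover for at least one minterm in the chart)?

size-2^0 implicants → 00001(✓)  00011(✓)  00100(✓)  00110(✓)  00111(✓)  01001(✓)  01010(✓)  01011(✓)  01101(✓)  01110(✓)  01111(✓)  10000(✓)  10001(✓)  10010(✓)  10100(✓)  10101(✓)  10110(✓)  11000(✓)  11001(✓)  11010(✓)  11011(✓)  11101(✓)  11110(✓)  11111(✓)
size-2^1 implicants → -0001(✓)  -0100(✓)  -0110(✓)  -1001(✓)  -1010(✓)  -1011(✓)  -1101(✓)  -1110(✓)  -1111(✓)  0-001(✓)  0-011(✓)  0-110(✓)  0-111(✓)  00-11(✓)  000-1(✓)  001-0(✓)  0011-(✓)  01-01(✓)  01-10(✓)  01-11(✓)  010-1(✓)  0101-(✓)  011-1(✓)  0111-(✓)  1-000(✓)  1-001(✓)  1-010(✓)  1-101(✓)  1-110(✓)  10-00(✓)  10-01(✓)  10-10(✓)  100-0(✓)  1000-(✓)  101-0(✓)  1010-(✓)  11-01(✓)  11-10(✓)  11-11(✓)  110-0(✓)  110-1(✓)  1100-(✓)  1101-(✓)  111-1(✓)  1111-(✓)
size-2^2 implicants → --001  --110  -01-0  -1-01(✓)  -1-10(✓)  -1-11(✓)  -10-1(✓)  -101-(✓)  -11-1(✓)  -111-(✓)  0--11  0-0-1  0-11-  01--1(✓)  01-1-(✓)  1--01  1--10  1-0-0  1-00-  10--0  10-0-  11--1(✓)  11-1-(✓)  110--
size-2^3 implicants → -1--1  -1-1-
Unchecked terms (primes): --001, --110, -01-0, -1--1, -1-1-, 0--11, 0-0-1, 0-11-, 1--01, 1--10, 1-0-0, 1-00-, 10--0, 10-0-, 110--
Minterm coverage:
  m1 ⊆ --001,0-0-1
  m3 ⊆ 0--11,0-0-1
  m4 ⊆ -01-0 [E]
  m6 ⊆ --110,-01-0,0-11-
  m7 ⊆ 0--11,0-11-
  m9 ⊆ --001,-1--1,0-0-1
  m10 ⊆ -1-1- [E]
  m11 ⊆ -1--1,-1-1-,0--11,0-0-1
  m13 ⊆ -1--1 [E]
  m14 ⊆ --110,-1-1-,0-11-
  m15 ⊆ -1--1,-1-1-,0--11,0-11-
  m16 ⊆ 1-0-0,1-00-,10--0,10-0-
  m17 ⊆ --001,1--01,1-00-,10-0-
  m18 ⊆ 1--10,1-0-0,10--0
  m20 ⊆ -01-0,10--0,10-0-
  m21 ⊆ 1--01,10-0-
  m22 ⊆ --110,-01-0,1--10,10--0
  m24 ⊆ 1-0-0,1-00-,110--
  m25 ⊆ --001,-1--1,1--01,1-00-,110--
  m26 ⊆ -1-1-,1--10,1-0-0,110--
  m27 ⊆ -1--1,-1-1-,110--
  m29 ⊆ -1--1,1--01
  m30 ⊆ --110,-1-1-,1--10
  m31 ⊆ -1--1,-1-1-
E = {-01-0, -1--1, -1-1-}

3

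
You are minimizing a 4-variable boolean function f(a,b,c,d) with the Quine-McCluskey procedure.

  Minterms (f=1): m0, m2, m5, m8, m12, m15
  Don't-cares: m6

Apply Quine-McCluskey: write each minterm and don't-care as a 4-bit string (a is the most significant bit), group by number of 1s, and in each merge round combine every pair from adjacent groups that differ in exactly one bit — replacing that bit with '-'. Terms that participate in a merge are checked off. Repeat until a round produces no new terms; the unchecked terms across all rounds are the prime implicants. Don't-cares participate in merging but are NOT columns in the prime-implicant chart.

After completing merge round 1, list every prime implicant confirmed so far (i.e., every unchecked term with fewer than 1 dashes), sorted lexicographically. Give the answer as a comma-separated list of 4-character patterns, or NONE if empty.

Round 0: 0000✓ 0010✓ 0101 0110✓ 1000✓ 1100✓ 1111
Round 1: -000 0-10 00-0 1-00
PIs = {-000, 0-10, 00-0, 0101, 1-00, 1111}

0101, 1111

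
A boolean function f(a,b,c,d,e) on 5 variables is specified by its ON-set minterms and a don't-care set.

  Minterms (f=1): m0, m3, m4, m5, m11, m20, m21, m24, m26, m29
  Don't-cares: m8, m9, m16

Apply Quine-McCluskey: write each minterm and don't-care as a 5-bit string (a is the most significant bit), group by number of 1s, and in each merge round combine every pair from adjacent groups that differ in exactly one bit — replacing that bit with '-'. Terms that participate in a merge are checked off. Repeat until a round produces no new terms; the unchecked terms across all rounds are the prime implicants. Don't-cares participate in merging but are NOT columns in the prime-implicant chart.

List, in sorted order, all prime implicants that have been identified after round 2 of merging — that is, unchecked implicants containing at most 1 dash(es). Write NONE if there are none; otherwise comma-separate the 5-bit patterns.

Round 0: 00000✓ 00011✓ 00100✓ 00101✓ 01000✓ 01001✓ 01011✓ 10000✓ 10100✓ 10101✓ 11000✓ 11010✓ 11101✓
Round 1: -0000✓ -0100✓ -0101✓ -1000✓ 0-000✓ 0-011 00-00✓ 0010-✓ 010-1 0100- 1-000✓ 1-101 10-00✓ 1010-✓ 110-0
Round 2: --000 -0-00 -010-
PIs = {--000, -0-00, -010-, 0-011, 010-1, 0100-, 1-101, 110-0}

0-011, 010-1, 0100-, 1-101, 110-0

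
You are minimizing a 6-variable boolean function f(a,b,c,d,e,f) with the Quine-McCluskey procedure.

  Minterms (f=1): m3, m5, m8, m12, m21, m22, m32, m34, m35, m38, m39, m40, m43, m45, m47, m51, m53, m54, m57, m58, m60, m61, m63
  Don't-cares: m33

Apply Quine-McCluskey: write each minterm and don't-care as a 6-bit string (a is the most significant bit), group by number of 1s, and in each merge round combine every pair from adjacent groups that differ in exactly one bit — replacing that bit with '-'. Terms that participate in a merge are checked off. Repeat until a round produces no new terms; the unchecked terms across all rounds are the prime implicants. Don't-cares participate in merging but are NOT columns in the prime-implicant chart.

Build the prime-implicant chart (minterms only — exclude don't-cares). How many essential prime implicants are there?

10

Round 0: 000011✓ 000101✓ 001000✓ 001100✓ 010101✓ 010110✓ 100000✓ 100001✓ 100010✓ 100011✓ 100110✓ 100111✓ 101000✓ 101011✓ 101101✓ 101111✓ 110011✓ 110101✓ 110110✓ 111001✓ 111010 111100✓ 111101✓ 111111✓
Round 1: -00011 -01000 -10101 -10110 0-0101 001-00 1-0011 1-0110 1-1101✓ 1-1111✓ 10-000 10-011✓ 10-111✓ 100-10✓ 100-11✓ 1000-0✓ 1000-1✓ 10000-✓ 10001-✓ 10011-✓ 101-11✓ 1011-1✓ 11-101 111-01 1111-1✓ 11110-
Round 2: 1-11-1 10--11 100-1- 1000--
PIs = {-00011, -01000, -10101, -10110, 0-0101, 001-00, 1-0011, 1-0110, 1-11-1, 10--11, 10-000, 100-1-, 1000--, 11-101, 111-01, 111010, 11110-}
Coverage chart:
  m3: -00011 ←essential
  m5: 0-0101 ←essential
  m8: -01000,001-00
  m12: 001-00 ←essential
  m21: -10101,0-0101
  m22: -10110 ←essential
  m32: 10-000,1000--
  m34: 100-1-,1000--
  m35: -00011,1-0011,10--11,100-1-,1000--
  m38: 1-0110,100-1-
  m39: 10--11,100-1-
  m40: -01000,10-000
  m43: 10--11 ←essential
  m45: 1-11-1 ←essential
  m47: 1-11-1,10--11
  m51: 1-0011 ←essential
  m53: -10101,11-101
  m54: -10110,1-0110
  m57: 111-01 ←essential
  m58: 111010 ←essential
  m60: 11110- ←essential
  m61: 1-11-1,11-101,111-01,11110-
  m63: 1-11-1 ←essential
Essential: -00011, -10110, 0-0101, 001-00, 1-0011, 1-11-1, 10--11, 111-01, 111010, 11110-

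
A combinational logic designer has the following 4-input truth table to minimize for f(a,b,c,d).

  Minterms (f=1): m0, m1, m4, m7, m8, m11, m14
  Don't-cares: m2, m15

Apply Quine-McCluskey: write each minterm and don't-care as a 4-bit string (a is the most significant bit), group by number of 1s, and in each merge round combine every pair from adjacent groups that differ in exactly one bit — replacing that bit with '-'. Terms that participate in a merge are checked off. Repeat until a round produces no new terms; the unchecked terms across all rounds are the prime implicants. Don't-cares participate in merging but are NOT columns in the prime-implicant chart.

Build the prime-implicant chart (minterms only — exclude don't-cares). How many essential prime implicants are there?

[col 0] 0000*, 0001*, 0010*, 0100*, 0111*, 1000*, 1011*, 1110*, 1111*
[col 1] -000, -111, 0-00, 00-0, 000-, 1-11, 111-
Prime implicants: -000, -111, 0-00, 00-0, 000-, 1-11, 111-
PI chart (minterm → PIs covering it):
  0 | -000,0-00,00-0,000-
  1 | 000-  (sole → essential)
  4 | 0-00  (sole → essential)
  7 | -111  (sole → essential)
  8 | -000  (sole → essential)
  11 | 1-11  (sole → essential)
  14 | 111-  (sole → essential)
Essential prime implicants: -000, -111, 0-00, 000-, 1-11, 111-

6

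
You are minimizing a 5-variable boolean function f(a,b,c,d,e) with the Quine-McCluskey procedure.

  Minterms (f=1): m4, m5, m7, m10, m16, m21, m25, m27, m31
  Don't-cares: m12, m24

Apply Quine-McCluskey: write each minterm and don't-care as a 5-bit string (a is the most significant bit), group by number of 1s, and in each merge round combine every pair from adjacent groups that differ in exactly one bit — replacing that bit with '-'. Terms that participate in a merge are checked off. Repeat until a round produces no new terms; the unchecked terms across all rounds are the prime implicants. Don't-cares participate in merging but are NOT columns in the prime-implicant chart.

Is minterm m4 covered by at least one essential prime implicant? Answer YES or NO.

NO

size-2^0 implicants → 00100(✓)  00101(✓)  00111(✓)  01010  01100(✓)  10000(✓)  10101(✓)  11000(✓)  11001(✓)  11011(✓)  11111(✓)
size-2^1 implicants → -0101  0-100  001-1  0010-  1-000  11-11  110-1  1100-
Unchecked terms (primes): -0101, 0-100, 001-1, 0010-, 01010, 1-000, 11-11, 110-1, 1100-
Minterm coverage:
  m4 ⊆ 0-100,0010-
  m5 ⊆ -0101,001-1,0010-
  m7 ⊆ 001-1 [E]
  m10 ⊆ 01010 [E]
  m16 ⊆ 1-000 [E]
  m21 ⊆ -0101 [E]
  m25 ⊆ 110-1,1100-
  m27 ⊆ 11-11,110-1
  m31 ⊆ 11-11 [E]
E = {-0101, 001-1, 01010, 1-000, 11-11}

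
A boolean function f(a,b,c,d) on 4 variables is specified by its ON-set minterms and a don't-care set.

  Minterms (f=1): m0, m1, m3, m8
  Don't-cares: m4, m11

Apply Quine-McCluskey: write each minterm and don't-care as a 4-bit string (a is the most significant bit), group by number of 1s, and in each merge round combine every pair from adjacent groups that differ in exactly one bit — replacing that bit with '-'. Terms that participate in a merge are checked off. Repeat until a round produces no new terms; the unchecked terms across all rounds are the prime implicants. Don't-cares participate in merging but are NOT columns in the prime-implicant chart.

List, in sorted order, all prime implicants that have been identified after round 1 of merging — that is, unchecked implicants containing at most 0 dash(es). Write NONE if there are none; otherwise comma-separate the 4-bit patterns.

NONE

[col 0] 0000*, 0001*, 0011*, 0100*, 1000*, 1011*
[col 1] -000, -011, 0-00, 00-1, 000-
Prime implicants: -000, -011, 0-00, 00-1, 000-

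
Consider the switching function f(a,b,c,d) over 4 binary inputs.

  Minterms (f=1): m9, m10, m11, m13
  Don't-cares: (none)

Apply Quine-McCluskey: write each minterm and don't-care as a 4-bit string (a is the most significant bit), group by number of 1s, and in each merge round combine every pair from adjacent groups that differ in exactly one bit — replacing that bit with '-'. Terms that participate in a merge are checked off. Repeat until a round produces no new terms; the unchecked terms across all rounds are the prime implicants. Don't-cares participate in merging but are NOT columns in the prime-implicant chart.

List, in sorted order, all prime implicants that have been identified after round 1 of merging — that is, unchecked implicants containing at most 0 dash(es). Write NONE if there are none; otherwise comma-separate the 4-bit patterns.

[col 0] 1001*, 1010*, 1011*, 1101*
[col 1] 1-01, 10-1, 101-
Prime implicants: 1-01, 10-1, 101-

NONE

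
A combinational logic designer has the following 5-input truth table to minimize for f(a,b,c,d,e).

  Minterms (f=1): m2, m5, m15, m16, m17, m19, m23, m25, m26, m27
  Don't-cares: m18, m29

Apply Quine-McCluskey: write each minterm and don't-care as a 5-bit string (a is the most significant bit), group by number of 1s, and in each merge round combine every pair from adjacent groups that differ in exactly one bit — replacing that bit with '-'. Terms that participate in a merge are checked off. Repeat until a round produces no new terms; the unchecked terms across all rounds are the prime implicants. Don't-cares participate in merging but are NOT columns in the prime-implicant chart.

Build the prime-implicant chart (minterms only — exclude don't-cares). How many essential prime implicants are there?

6

[col 0] 00010*, 00101, 01111, 10000*, 10001*, 10010*, 10011*, 10111*, 11001*, 11010*, 11011*, 11101*
[col 1] -0010, 1-001*, 1-010*, 1-011*, 10-11, 100-0*, 100-1*, 1000-*, 1001-*, 11-01, 110-1*, 1101-*
[col 2] 1-0-1, 1-01-, 100--
Prime implicants: -0010, 00101, 01111, 1-0-1, 1-01-, 10-11, 100--, 11-01
PI chart (minterm → PIs covering it):
  2 | -0010  (sole → essential)
  5 | 00101  (sole → essential)
  15 | 01111  (sole → essential)
  16 | 100--  (sole → essential)
  17 | 1-0-1,100--
  19 | 1-0-1,1-01-,10-11,100--
  23 | 10-11  (sole → essential)
  25 | 1-0-1,11-01
  26 | 1-01-  (sole → essential)
  27 | 1-0-1,1-01-
Essential prime implicants: -0010, 00101, 01111, 1-01-, 10-11, 100--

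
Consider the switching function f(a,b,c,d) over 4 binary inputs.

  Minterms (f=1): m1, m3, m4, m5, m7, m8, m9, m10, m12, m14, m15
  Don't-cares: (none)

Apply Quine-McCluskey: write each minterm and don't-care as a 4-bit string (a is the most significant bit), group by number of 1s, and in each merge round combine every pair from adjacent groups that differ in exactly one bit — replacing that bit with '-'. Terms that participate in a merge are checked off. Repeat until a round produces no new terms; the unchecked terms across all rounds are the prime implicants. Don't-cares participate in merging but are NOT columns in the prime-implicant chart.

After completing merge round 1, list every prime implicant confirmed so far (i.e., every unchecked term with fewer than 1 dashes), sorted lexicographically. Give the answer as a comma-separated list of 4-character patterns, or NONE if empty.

Round 0: 0001✓ 0011✓ 0100✓ 0101✓ 0111✓ 1000✓ 1001✓ 1010✓ 1100✓ 1110✓ 1111✓
Round 1: -001 -100 -111 0-01✓ 0-11✓ 00-1✓ 01-1✓ 010- 1-00✓ 1-10✓ 10-0✓ 100- 11-0✓ 111-
Round 2: 0--1 1--0
PIs = {-001, -100, -111, 0--1, 010-, 1--0, 100-, 111-}

NONE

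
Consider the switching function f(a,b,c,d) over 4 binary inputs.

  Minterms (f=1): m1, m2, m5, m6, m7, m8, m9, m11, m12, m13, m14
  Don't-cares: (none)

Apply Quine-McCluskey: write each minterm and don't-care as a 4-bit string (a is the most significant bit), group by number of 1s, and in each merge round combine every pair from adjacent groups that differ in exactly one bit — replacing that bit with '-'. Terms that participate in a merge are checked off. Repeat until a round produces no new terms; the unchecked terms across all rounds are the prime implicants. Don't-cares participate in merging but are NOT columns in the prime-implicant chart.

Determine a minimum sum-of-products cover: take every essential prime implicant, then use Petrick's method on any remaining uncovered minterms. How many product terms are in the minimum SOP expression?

6

Round 0: 0001✓ 0010✓ 0101✓ 0110✓ 0111✓ 1000✓ 1001✓ 1011✓ 1100✓ 1101✓ 1110✓
Round 1: -001✓ -101✓ -110 0-01✓ 0-10 01-1 011- 1-00✓ 1-01✓ 10-1 100-✓ 11-0 110-✓
Round 2: --01 1-0-
PIs = {--01, -110, 0-10, 01-1, 011-, 1-0-, 10-1, 11-0}
Coverage chart:
  m1: --01 ←essential
  m2: 0-10 ←essential
  m5: --01,01-1
  m6: -110,0-10,011-
  m7: 01-1,011-
  m8: 1-0- ←essential
  m9: --01,1-0-,10-1
  m11: 10-1 ←essential
  m12: 1-0-,11-0
  m13: --01,1-0-
  m14: -110,11-0
Essential: --01, 0-10, 1-0-, 10-1
Petrick residual → -110, 01-1
Min cover (6 terms): c'd + bcd' + a'cd' + a'bd + ac' + ab'd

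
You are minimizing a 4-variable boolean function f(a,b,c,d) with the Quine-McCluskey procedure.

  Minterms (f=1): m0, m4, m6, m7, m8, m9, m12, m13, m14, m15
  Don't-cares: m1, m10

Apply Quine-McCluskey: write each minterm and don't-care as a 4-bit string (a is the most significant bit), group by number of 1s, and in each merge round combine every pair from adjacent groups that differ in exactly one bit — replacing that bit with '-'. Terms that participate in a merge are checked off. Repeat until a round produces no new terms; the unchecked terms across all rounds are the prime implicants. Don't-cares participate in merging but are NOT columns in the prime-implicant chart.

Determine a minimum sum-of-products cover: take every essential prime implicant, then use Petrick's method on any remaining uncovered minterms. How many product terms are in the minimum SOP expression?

3

size-2^0 implicants → 0000(✓)  0001(✓)  0100(✓)  0110(✓)  0111(✓)  1000(✓)  1001(✓)  1010(✓)  1100(✓)  1101(✓)  1110(✓)  1111(✓)
size-2^1 implicants → -000(✓)  -001(✓)  -100(✓)  -110(✓)  -111(✓)  0-00(✓)  000-(✓)  01-0(✓)  011-(✓)  1-00(✓)  1-01(✓)  1-10(✓)  10-0(✓)  100-(✓)  11-0(✓)  11-1(✓)  110-(✓)  111-(✓)
size-2^2 implicants → --00  -00-  -1-0  -11-  1--0  1-0-  11--
Unchecked terms (primes): --00, -00-, -1-0, -11-, 1--0, 1-0-, 11--
Minterm coverage:
  m0 ⊆ --00,-00-
  m4 ⊆ --00,-1-0
  m6 ⊆ -1-0,-11-
  m7 ⊆ -11- [E]
  m8 ⊆ --00,-00-,1--0,1-0-
  m9 ⊆ -00-,1-0-
  m12 ⊆ --00,-1-0,1--0,1-0-,11--
  m13 ⊆ 1-0-,11--
  m14 ⊆ -1-0,-11-,1--0,11--
  m15 ⊆ -11-,11--
E = {-11-}
Petrick residual → --00, 1-0-
Cover = c'd' + bc + ac'  |cover|=3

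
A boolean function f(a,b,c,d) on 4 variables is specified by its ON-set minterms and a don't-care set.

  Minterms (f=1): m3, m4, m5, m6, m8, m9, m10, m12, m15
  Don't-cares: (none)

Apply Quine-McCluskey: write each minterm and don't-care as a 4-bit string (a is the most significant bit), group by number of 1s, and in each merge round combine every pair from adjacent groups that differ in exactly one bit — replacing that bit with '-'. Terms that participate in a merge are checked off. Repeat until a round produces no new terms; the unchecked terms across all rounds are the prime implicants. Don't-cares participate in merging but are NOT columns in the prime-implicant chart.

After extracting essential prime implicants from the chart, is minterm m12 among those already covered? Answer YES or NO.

[col 0] 0011, 0100*, 0101*, 0110*, 1000*, 1001*, 1010*, 1100*, 1111
[col 1] -100, 01-0, 010-, 1-00, 10-0, 100-
Prime implicants: -100, 0011, 01-0, 010-, 1-00, 10-0, 100-, 1111
PI chart (minterm → PIs covering it):
  3 | 0011  (sole → essential)
  4 | -100,01-0,010-
  5 | 010-  (sole → essential)
  6 | 01-0  (sole → essential)
  8 | 1-00,10-0,100-
  9 | 100-  (sole → essential)
  10 | 10-0  (sole → essential)
  12 | -100,1-00
  15 | 1111  (sole → essential)
Essential prime implicants: 0011, 01-0, 010-, 10-0, 100-, 1111

NO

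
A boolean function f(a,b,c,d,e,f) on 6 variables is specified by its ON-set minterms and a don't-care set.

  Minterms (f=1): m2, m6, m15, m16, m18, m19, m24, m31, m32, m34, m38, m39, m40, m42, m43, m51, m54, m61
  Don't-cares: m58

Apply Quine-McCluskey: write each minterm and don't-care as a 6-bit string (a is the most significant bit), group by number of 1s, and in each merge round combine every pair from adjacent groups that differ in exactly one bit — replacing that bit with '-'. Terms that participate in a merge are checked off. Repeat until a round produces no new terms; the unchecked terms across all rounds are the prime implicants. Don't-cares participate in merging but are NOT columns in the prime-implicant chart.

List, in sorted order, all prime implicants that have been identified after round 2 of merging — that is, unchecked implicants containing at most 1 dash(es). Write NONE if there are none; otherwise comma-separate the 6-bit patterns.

size-2^0 implicants → 000010(✓)  000110(✓)  001111(✓)  010000(✓)  010010(✓)  010011(✓)  011000(✓)  011111(✓)  100000(✓)  100010(✓)  100110(✓)  100111(✓)  101000(✓)  101010(✓)  101011(✓)  110011(✓)  110110(✓)  111010(✓)  111101
size-2^1 implicants → -00010(✓)  -00110(✓)  -10011  0-0010  0-1111  000-10(✓)  01-000  0100-0  01001-  1-0110  1-1010  10-000(✓)  10-010(✓)  100-10(✓)  1000-0(✓)  10011-  1010-0(✓)  10101-
size-2^2 implicants → -00-10  10-0-0
Unchecked terms (primes): -00-10, -10011, 0-0010, 0-1111, 01-000, 0100-0, 01001-, 1-0110, 1-1010, 10-0-0, 10011-, 10101-, 111101

-10011, 0-0010, 0-1111, 01-000, 0100-0, 01001-, 1-0110, 1-1010, 10011-, 10101-, 111101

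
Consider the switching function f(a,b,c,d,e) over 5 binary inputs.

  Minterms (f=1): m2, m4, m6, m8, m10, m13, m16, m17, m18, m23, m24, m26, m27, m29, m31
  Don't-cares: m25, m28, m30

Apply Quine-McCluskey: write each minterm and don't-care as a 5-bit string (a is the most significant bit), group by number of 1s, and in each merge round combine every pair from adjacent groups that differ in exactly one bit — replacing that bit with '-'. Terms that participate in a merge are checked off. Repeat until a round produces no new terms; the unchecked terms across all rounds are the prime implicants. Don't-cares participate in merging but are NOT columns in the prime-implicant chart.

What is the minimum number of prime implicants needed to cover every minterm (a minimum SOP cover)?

7

[col 0] 00010*, 00100*, 00110*, 01000*, 01010*, 01101*, 10000*, 10001*, 10010*, 10111*, 11000*, 11001*, 11010*, 11011*, 11100*, 11101*, 11110*, 11111*
[col 1] -0010*, -1000*, -1010*, -1101, 0-010*, 00-10, 001-0, 010-0*, 1-000*, 1-001*, 1-010*, 1-111, 100-0*, 1000-*, 11-00*, 11-01*, 11-10*, 11-11*, 110-0*, 110-1*, 1100-*, 1101-*, 111-0*, 111-1*, 1110-*, 1111-*
[col 2] --010, -10-0, 1-0-0, 1-00-, 11--0*, 11--1*, 11-0-*, 11-1-*, 110--*, 111--*
[col 3] 11---
Prime implicants: --010, -10-0, -1101, 00-10, 001-0, 1-0-0, 1-00-, 1-111, 11---
PI chart (minterm → PIs covering it):
  2 | --010,00-10
  4 | 001-0  (sole → essential)
  6 | 00-10,001-0
  8 | -10-0  (sole → essential)
  10 | --010,-10-0
  13 | -1101  (sole → essential)
  16 | 1-0-0,1-00-
  17 | 1-00-  (sole → essential)
  18 | --010,1-0-0
  23 | 1-111  (sole → essential)
  24 | -10-0,1-0-0,1-00-,11---
  26 | --010,-10-0,1-0-0,11---
  27 | 11---  (sole → essential)
  29 | -1101,11---
  31 | 1-111,11---
Essential prime implicants: -10-0, -1101, 001-0, 1-00-, 1-111, 11---
Petrick residual → --010
Minimum SOP uses 7 PIs: c'de' + bc'e' + bcd'e + a'b'ce' + ac'd' + acde + ab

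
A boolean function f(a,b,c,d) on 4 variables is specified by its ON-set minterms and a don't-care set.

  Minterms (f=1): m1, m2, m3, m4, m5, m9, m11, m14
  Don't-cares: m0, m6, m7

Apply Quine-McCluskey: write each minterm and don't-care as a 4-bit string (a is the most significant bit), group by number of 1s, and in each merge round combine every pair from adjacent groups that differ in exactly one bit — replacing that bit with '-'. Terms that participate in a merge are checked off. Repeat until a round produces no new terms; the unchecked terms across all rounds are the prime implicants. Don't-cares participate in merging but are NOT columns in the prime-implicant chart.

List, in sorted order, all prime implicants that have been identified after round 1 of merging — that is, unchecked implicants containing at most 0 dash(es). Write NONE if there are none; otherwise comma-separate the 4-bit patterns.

NONE

[col 0] 0000*, 0001*, 0010*, 0011*, 0100*, 0101*, 0110*, 0111*, 1001*, 1011*, 1110*
[col 1] -001*, -011*, -110, 0-00*, 0-01*, 0-10*, 0-11*, 00-0*, 00-1*, 000-*, 001-*, 01-0*, 01-1*, 010-*, 011-*, 10-1*
[col 2] -0-1, 0--0*, 0--1*, 0-0-*, 0-1-*, 00--*, 01--*
[col 3] 0---
Prime implicants: -0-1, -110, 0---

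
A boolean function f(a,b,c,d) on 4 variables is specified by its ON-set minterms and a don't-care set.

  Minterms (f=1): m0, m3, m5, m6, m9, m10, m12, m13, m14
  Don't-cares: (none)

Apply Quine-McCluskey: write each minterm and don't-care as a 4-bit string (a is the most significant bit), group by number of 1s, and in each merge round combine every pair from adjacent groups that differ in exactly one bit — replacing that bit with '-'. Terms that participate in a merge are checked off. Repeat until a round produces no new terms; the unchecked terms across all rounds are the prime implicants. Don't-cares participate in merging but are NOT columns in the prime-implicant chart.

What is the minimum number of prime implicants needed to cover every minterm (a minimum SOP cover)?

7

[col 0] 0000, 0011, 0101*, 0110*, 1001*, 1010*, 1100*, 1101*, 1110*
[col 1] -101, -110, 1-01, 1-10, 11-0, 110-
Prime implicants: -101, -110, 0000, 0011, 1-01, 1-10, 11-0, 110-
PI chart (minterm → PIs covering it):
  0 | 0000  (sole → essential)
  3 | 0011  (sole → essential)
  5 | -101  (sole → essential)
  6 | -110  (sole → essential)
  9 | 1-01  (sole → essential)
  10 | 1-10  (sole → essential)
  12 | 11-0,110-
  13 | -101,1-01,110-
  14 | -110,1-10,11-0
Essential prime implicants: -101, -110, 0000, 0011, 1-01, 1-10
Petrick residual → 11-0
Minimum SOP uses 7 PIs: bc'd + bcd' + a'b'c'd' + a'b'cd + ac'd + acd' + abd'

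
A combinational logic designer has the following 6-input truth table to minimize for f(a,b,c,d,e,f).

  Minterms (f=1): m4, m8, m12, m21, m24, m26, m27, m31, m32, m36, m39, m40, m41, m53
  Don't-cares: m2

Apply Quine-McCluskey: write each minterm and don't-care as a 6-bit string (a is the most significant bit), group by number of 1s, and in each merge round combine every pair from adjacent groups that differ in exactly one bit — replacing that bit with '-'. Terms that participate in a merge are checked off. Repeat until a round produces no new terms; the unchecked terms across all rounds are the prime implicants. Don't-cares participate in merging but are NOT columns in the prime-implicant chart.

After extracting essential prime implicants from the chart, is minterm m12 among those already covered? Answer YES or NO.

Round 0: 000010 000100✓ 001000✓ 001100✓ 010101✓ 011000✓ 011010✓ 011011✓ 011111✓ 100000✓ 100100✓ 100111 101000✓ 101001✓ 110101✓
Round 1: -00100 -01000 -10101 0-1000 00-100 001-00 011-11 0110-0 01101- 10-000 100-00 10100-
PIs = {-00100, -01000, -10101, 0-1000, 00-100, 000010, 001-00, 011-11, 0110-0, 01101-, 10-000, 100-00, 100111, 10100-}
Coverage chart:
  m4: -00100,00-100
  m8: -01000,0-1000,001-00
  m12: 00-100,001-00
  m21: -10101 ←essential
  m24: 0-1000,0110-0
  m26: 0110-0,01101-
  m27: 011-11,01101-
  m31: 011-11 ←essential
  m32: 10-000,100-00
  m36: -00100,100-00
  m39: 100111 ←essential
  m40: -01000,10-000,10100-
  m41: 10100- ←essential
  m53: -10101 ←essential
Essential: -10101, 011-11, 100111, 10100-

NO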